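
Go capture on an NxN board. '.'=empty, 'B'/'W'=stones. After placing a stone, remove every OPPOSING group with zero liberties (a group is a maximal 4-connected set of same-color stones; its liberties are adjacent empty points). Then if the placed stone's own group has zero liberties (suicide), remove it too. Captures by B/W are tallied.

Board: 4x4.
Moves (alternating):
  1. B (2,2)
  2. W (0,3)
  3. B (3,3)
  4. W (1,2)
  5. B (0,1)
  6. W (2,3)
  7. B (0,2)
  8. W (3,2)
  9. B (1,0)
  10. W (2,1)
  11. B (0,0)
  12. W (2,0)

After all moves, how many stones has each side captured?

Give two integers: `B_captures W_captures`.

Move 1: B@(2,2) -> caps B=0 W=0
Move 2: W@(0,3) -> caps B=0 W=0
Move 3: B@(3,3) -> caps B=0 W=0
Move 4: W@(1,2) -> caps B=0 W=0
Move 5: B@(0,1) -> caps B=0 W=0
Move 6: W@(2,3) -> caps B=0 W=0
Move 7: B@(0,2) -> caps B=0 W=0
Move 8: W@(3,2) -> caps B=0 W=1
Move 9: B@(1,0) -> caps B=0 W=1
Move 10: W@(2,1) -> caps B=0 W=2
Move 11: B@(0,0) -> caps B=0 W=2
Move 12: W@(2,0) -> caps B=0 W=2

Answer: 0 2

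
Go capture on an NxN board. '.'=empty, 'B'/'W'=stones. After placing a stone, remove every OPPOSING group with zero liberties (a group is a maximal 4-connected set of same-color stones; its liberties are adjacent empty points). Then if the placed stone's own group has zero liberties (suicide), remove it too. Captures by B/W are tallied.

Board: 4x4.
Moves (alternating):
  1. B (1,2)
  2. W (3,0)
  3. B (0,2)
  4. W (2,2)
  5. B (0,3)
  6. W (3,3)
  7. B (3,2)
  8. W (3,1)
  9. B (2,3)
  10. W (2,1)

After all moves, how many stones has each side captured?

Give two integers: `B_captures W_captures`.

Move 1: B@(1,2) -> caps B=0 W=0
Move 2: W@(3,0) -> caps B=0 W=0
Move 3: B@(0,2) -> caps B=0 W=0
Move 4: W@(2,2) -> caps B=0 W=0
Move 5: B@(0,3) -> caps B=0 W=0
Move 6: W@(3,3) -> caps B=0 W=0
Move 7: B@(3,2) -> caps B=0 W=0
Move 8: W@(3,1) -> caps B=0 W=1
Move 9: B@(2,3) -> caps B=0 W=1
Move 10: W@(2,1) -> caps B=0 W=1

Answer: 0 1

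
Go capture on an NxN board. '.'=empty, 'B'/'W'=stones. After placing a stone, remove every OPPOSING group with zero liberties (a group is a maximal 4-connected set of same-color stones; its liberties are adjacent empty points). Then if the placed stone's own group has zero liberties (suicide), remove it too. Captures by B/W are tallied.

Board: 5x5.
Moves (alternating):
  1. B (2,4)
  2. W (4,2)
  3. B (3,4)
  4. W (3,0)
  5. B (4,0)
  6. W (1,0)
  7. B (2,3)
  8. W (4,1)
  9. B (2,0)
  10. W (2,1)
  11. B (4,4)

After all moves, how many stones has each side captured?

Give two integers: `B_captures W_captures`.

Answer: 0 2

Derivation:
Move 1: B@(2,4) -> caps B=0 W=0
Move 2: W@(4,2) -> caps B=0 W=0
Move 3: B@(3,4) -> caps B=0 W=0
Move 4: W@(3,0) -> caps B=0 W=0
Move 5: B@(4,0) -> caps B=0 W=0
Move 6: W@(1,0) -> caps B=0 W=0
Move 7: B@(2,3) -> caps B=0 W=0
Move 8: W@(4,1) -> caps B=0 W=1
Move 9: B@(2,0) -> caps B=0 W=1
Move 10: W@(2,1) -> caps B=0 W=2
Move 11: B@(4,4) -> caps B=0 W=2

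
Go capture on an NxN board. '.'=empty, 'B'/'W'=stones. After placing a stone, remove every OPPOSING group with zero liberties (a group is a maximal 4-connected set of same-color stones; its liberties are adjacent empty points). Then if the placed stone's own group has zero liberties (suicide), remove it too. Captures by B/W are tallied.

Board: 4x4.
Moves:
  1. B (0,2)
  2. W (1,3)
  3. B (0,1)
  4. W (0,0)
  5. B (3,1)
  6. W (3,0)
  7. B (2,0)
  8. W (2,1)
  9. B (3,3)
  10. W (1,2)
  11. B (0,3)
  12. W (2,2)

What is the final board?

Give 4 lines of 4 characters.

Move 1: B@(0,2) -> caps B=0 W=0
Move 2: W@(1,3) -> caps B=0 W=0
Move 3: B@(0,1) -> caps B=0 W=0
Move 4: W@(0,0) -> caps B=0 W=0
Move 5: B@(3,1) -> caps B=0 W=0
Move 6: W@(3,0) -> caps B=0 W=0
Move 7: B@(2,0) -> caps B=1 W=0
Move 8: W@(2,1) -> caps B=1 W=0
Move 9: B@(3,3) -> caps B=1 W=0
Move 10: W@(1,2) -> caps B=1 W=0
Move 11: B@(0,3) -> caps B=1 W=0
Move 12: W@(2,2) -> caps B=1 W=0

Answer: WBBB
..WW
BWW.
.B.B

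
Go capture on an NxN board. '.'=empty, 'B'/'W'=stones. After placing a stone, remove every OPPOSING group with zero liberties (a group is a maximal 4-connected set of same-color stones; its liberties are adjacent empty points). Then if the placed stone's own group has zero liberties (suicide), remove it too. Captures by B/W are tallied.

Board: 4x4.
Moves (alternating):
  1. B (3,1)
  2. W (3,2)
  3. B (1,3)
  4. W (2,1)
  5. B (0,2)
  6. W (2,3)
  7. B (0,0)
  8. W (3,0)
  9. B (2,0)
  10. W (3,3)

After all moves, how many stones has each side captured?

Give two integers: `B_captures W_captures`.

Answer: 0 1

Derivation:
Move 1: B@(3,1) -> caps B=0 W=0
Move 2: W@(3,2) -> caps B=0 W=0
Move 3: B@(1,3) -> caps B=0 W=0
Move 4: W@(2,1) -> caps B=0 W=0
Move 5: B@(0,2) -> caps B=0 W=0
Move 6: W@(2,3) -> caps B=0 W=0
Move 7: B@(0,0) -> caps B=0 W=0
Move 8: W@(3,0) -> caps B=0 W=1
Move 9: B@(2,0) -> caps B=0 W=1
Move 10: W@(3,3) -> caps B=0 W=1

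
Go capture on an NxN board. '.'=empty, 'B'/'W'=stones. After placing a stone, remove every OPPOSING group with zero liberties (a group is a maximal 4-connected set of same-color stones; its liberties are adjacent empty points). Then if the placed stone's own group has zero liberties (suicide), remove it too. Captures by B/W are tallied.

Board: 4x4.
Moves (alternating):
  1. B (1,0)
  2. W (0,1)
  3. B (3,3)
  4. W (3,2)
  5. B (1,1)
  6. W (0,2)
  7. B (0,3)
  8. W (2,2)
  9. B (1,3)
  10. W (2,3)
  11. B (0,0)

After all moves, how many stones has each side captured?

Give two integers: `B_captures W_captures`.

Move 1: B@(1,0) -> caps B=0 W=0
Move 2: W@(0,1) -> caps B=0 W=0
Move 3: B@(3,3) -> caps B=0 W=0
Move 4: W@(3,2) -> caps B=0 W=0
Move 5: B@(1,1) -> caps B=0 W=0
Move 6: W@(0,2) -> caps B=0 W=0
Move 7: B@(0,3) -> caps B=0 W=0
Move 8: W@(2,2) -> caps B=0 W=0
Move 9: B@(1,3) -> caps B=0 W=0
Move 10: W@(2,3) -> caps B=0 W=1
Move 11: B@(0,0) -> caps B=0 W=1

Answer: 0 1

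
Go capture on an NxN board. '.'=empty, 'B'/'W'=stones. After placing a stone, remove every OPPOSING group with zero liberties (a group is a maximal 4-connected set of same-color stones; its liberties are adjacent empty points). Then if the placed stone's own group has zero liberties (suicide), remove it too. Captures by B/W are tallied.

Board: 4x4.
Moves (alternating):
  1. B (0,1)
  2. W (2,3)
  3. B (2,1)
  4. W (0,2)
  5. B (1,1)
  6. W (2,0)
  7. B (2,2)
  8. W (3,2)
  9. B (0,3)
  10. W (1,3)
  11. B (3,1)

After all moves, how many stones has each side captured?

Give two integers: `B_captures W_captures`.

Move 1: B@(0,1) -> caps B=0 W=0
Move 2: W@(2,3) -> caps B=0 W=0
Move 3: B@(2,1) -> caps B=0 W=0
Move 4: W@(0,2) -> caps B=0 W=0
Move 5: B@(1,1) -> caps B=0 W=0
Move 6: W@(2,0) -> caps B=0 W=0
Move 7: B@(2,2) -> caps B=0 W=0
Move 8: W@(3,2) -> caps B=0 W=0
Move 9: B@(0,3) -> caps B=0 W=0
Move 10: W@(1,3) -> caps B=0 W=1
Move 11: B@(3,1) -> caps B=0 W=1

Answer: 0 1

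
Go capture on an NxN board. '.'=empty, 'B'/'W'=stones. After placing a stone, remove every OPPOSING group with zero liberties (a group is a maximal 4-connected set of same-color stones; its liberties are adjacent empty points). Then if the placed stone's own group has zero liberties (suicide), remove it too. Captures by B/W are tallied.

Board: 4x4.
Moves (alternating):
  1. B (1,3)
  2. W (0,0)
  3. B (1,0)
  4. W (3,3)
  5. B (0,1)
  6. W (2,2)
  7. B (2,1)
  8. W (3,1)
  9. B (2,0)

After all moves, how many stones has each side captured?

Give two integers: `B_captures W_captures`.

Move 1: B@(1,3) -> caps B=0 W=0
Move 2: W@(0,0) -> caps B=0 W=0
Move 3: B@(1,0) -> caps B=0 W=0
Move 4: W@(3,3) -> caps B=0 W=0
Move 5: B@(0,1) -> caps B=1 W=0
Move 6: W@(2,2) -> caps B=1 W=0
Move 7: B@(2,1) -> caps B=1 W=0
Move 8: W@(3,1) -> caps B=1 W=0
Move 9: B@(2,0) -> caps B=1 W=0

Answer: 1 0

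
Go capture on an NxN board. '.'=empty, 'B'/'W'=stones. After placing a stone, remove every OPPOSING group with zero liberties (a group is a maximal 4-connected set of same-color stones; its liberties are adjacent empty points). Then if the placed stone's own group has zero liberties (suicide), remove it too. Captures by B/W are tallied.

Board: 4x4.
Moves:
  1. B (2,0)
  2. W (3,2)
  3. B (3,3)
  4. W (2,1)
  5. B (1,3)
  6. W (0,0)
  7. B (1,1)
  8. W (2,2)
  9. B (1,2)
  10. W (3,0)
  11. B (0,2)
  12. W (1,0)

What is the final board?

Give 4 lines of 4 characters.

Answer: W.B.
WBBB
.WW.
W.WB

Derivation:
Move 1: B@(2,0) -> caps B=0 W=0
Move 2: W@(3,2) -> caps B=0 W=0
Move 3: B@(3,3) -> caps B=0 W=0
Move 4: W@(2,1) -> caps B=0 W=0
Move 5: B@(1,3) -> caps B=0 W=0
Move 6: W@(0,0) -> caps B=0 W=0
Move 7: B@(1,1) -> caps B=0 W=0
Move 8: W@(2,2) -> caps B=0 W=0
Move 9: B@(1,2) -> caps B=0 W=0
Move 10: W@(3,0) -> caps B=0 W=0
Move 11: B@(0,2) -> caps B=0 W=0
Move 12: W@(1,0) -> caps B=0 W=1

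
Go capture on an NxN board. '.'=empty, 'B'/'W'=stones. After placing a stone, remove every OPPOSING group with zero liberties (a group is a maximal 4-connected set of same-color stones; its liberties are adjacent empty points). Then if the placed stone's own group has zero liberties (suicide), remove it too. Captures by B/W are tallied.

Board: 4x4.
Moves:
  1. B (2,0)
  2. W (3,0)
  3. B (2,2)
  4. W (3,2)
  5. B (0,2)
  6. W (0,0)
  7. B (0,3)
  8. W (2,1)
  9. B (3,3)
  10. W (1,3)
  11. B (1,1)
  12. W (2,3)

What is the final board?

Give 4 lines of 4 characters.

Answer: W.BB
.B.W
BWBW
W.W.

Derivation:
Move 1: B@(2,0) -> caps B=0 W=0
Move 2: W@(3,0) -> caps B=0 W=0
Move 3: B@(2,2) -> caps B=0 W=0
Move 4: W@(3,2) -> caps B=0 W=0
Move 5: B@(0,2) -> caps B=0 W=0
Move 6: W@(0,0) -> caps B=0 W=0
Move 7: B@(0,3) -> caps B=0 W=0
Move 8: W@(2,1) -> caps B=0 W=0
Move 9: B@(3,3) -> caps B=0 W=0
Move 10: W@(1,3) -> caps B=0 W=0
Move 11: B@(1,1) -> caps B=0 W=0
Move 12: W@(2,3) -> caps B=0 W=1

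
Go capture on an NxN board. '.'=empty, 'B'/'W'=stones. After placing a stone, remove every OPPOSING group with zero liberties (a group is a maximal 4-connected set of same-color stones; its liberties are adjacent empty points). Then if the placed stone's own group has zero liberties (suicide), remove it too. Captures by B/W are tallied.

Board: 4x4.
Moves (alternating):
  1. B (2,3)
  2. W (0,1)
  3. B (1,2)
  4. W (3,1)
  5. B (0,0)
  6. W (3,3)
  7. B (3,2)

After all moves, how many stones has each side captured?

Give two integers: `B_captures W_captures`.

Answer: 1 0

Derivation:
Move 1: B@(2,3) -> caps B=0 W=0
Move 2: W@(0,1) -> caps B=0 W=0
Move 3: B@(1,2) -> caps B=0 W=0
Move 4: W@(3,1) -> caps B=0 W=0
Move 5: B@(0,0) -> caps B=0 W=0
Move 6: W@(3,3) -> caps B=0 W=0
Move 7: B@(3,2) -> caps B=1 W=0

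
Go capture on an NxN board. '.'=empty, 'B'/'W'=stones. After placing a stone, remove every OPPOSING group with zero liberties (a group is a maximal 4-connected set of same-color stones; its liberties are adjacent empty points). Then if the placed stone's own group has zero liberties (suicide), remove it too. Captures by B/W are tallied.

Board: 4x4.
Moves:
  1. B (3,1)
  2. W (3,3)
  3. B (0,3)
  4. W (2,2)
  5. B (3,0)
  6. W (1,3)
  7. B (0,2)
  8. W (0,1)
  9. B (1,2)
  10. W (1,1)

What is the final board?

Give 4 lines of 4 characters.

Answer: .W..
.W.W
..W.
BB.W

Derivation:
Move 1: B@(3,1) -> caps B=0 W=0
Move 2: W@(3,3) -> caps B=0 W=0
Move 3: B@(0,3) -> caps B=0 W=0
Move 4: W@(2,2) -> caps B=0 W=0
Move 5: B@(3,0) -> caps B=0 W=0
Move 6: W@(1,3) -> caps B=0 W=0
Move 7: B@(0,2) -> caps B=0 W=0
Move 8: W@(0,1) -> caps B=0 W=0
Move 9: B@(1,2) -> caps B=0 W=0
Move 10: W@(1,1) -> caps B=0 W=3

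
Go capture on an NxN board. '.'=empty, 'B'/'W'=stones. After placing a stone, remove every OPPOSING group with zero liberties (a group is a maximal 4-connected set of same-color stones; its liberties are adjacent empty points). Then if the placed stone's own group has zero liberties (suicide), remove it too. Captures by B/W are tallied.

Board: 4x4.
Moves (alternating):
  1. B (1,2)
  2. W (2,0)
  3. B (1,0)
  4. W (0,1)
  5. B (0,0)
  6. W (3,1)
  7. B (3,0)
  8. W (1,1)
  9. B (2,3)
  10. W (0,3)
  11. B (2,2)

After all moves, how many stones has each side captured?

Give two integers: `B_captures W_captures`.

Answer: 0 2

Derivation:
Move 1: B@(1,2) -> caps B=0 W=0
Move 2: W@(2,0) -> caps B=0 W=0
Move 3: B@(1,0) -> caps B=0 W=0
Move 4: W@(0,1) -> caps B=0 W=0
Move 5: B@(0,0) -> caps B=0 W=0
Move 6: W@(3,1) -> caps B=0 W=0
Move 7: B@(3,0) -> caps B=0 W=0
Move 8: W@(1,1) -> caps B=0 W=2
Move 9: B@(2,3) -> caps B=0 W=2
Move 10: W@(0,3) -> caps B=0 W=2
Move 11: B@(2,2) -> caps B=0 W=2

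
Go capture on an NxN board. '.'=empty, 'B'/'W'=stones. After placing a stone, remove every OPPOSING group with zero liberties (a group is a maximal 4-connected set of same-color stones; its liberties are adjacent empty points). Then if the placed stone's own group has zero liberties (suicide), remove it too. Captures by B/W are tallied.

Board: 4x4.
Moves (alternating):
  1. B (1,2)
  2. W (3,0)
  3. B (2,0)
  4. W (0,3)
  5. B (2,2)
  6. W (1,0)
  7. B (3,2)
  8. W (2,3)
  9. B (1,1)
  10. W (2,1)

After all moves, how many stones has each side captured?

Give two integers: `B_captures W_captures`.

Answer: 0 1

Derivation:
Move 1: B@(1,2) -> caps B=0 W=0
Move 2: W@(3,0) -> caps B=0 W=0
Move 3: B@(2,0) -> caps B=0 W=0
Move 4: W@(0,3) -> caps B=0 W=0
Move 5: B@(2,2) -> caps B=0 W=0
Move 6: W@(1,0) -> caps B=0 W=0
Move 7: B@(3,2) -> caps B=0 W=0
Move 8: W@(2,3) -> caps B=0 W=0
Move 9: B@(1,1) -> caps B=0 W=0
Move 10: W@(2,1) -> caps B=0 W=1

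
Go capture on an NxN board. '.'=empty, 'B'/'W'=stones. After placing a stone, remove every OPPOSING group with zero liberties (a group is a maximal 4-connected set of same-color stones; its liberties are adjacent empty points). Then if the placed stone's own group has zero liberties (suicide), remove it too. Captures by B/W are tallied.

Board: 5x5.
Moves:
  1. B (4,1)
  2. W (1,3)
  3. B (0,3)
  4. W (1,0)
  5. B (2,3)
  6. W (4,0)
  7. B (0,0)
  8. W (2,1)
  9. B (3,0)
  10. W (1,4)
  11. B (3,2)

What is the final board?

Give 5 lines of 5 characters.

Answer: B..B.
W..WW
.W.B.
B.B..
.B...

Derivation:
Move 1: B@(4,1) -> caps B=0 W=0
Move 2: W@(1,3) -> caps B=0 W=0
Move 3: B@(0,3) -> caps B=0 W=0
Move 4: W@(1,0) -> caps B=0 W=0
Move 5: B@(2,3) -> caps B=0 W=0
Move 6: W@(4,0) -> caps B=0 W=0
Move 7: B@(0,0) -> caps B=0 W=0
Move 8: W@(2,1) -> caps B=0 W=0
Move 9: B@(3,0) -> caps B=1 W=0
Move 10: W@(1,4) -> caps B=1 W=0
Move 11: B@(3,2) -> caps B=1 W=0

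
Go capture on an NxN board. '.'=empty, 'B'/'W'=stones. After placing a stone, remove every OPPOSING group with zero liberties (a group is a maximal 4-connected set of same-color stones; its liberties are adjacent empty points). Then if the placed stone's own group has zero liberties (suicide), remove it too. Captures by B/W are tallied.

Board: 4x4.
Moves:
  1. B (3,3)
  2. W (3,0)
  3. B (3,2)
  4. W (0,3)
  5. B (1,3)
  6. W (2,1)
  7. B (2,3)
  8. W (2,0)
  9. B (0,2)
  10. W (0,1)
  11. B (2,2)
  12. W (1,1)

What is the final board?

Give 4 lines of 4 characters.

Move 1: B@(3,3) -> caps B=0 W=0
Move 2: W@(3,0) -> caps B=0 W=0
Move 3: B@(3,2) -> caps B=0 W=0
Move 4: W@(0,3) -> caps B=0 W=0
Move 5: B@(1,3) -> caps B=0 W=0
Move 6: W@(2,1) -> caps B=0 W=0
Move 7: B@(2,3) -> caps B=0 W=0
Move 8: W@(2,0) -> caps B=0 W=0
Move 9: B@(0,2) -> caps B=1 W=0
Move 10: W@(0,1) -> caps B=1 W=0
Move 11: B@(2,2) -> caps B=1 W=0
Move 12: W@(1,1) -> caps B=1 W=0

Answer: .WB.
.W.B
WWBB
W.BB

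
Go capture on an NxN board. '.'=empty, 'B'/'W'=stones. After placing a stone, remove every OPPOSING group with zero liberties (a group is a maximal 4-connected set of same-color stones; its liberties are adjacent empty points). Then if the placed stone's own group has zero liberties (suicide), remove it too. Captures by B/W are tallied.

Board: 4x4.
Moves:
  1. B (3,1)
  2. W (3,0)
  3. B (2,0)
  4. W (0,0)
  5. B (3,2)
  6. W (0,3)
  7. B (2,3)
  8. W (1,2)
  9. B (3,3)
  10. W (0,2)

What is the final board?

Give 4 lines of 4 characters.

Move 1: B@(3,1) -> caps B=0 W=0
Move 2: W@(3,0) -> caps B=0 W=0
Move 3: B@(2,0) -> caps B=1 W=0
Move 4: W@(0,0) -> caps B=1 W=0
Move 5: B@(3,2) -> caps B=1 W=0
Move 6: W@(0,3) -> caps B=1 W=0
Move 7: B@(2,3) -> caps B=1 W=0
Move 8: W@(1,2) -> caps B=1 W=0
Move 9: B@(3,3) -> caps B=1 W=0
Move 10: W@(0,2) -> caps B=1 W=0

Answer: W.WW
..W.
B..B
.BBB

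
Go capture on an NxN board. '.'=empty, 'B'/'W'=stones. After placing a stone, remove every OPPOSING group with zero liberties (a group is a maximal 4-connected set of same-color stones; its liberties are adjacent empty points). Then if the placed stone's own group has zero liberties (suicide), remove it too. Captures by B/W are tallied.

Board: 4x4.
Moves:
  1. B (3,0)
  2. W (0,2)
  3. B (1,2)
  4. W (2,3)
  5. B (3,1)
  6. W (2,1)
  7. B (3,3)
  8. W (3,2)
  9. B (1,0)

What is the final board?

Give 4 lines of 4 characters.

Move 1: B@(3,0) -> caps B=0 W=0
Move 2: W@(0,2) -> caps B=0 W=0
Move 3: B@(1,2) -> caps B=0 W=0
Move 4: W@(2,3) -> caps B=0 W=0
Move 5: B@(3,1) -> caps B=0 W=0
Move 6: W@(2,1) -> caps B=0 W=0
Move 7: B@(3,3) -> caps B=0 W=0
Move 8: W@(3,2) -> caps B=0 W=1
Move 9: B@(1,0) -> caps B=0 W=1

Answer: ..W.
B.B.
.W.W
BBW.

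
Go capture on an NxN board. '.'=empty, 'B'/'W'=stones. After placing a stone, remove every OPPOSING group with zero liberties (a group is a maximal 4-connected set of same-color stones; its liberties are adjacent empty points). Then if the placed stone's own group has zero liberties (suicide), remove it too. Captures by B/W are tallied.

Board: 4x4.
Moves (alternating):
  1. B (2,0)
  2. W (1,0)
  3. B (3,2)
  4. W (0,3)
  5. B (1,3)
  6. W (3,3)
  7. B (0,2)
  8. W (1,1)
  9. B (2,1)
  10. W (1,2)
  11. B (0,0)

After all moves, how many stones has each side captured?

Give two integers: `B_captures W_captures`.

Move 1: B@(2,0) -> caps B=0 W=0
Move 2: W@(1,0) -> caps B=0 W=0
Move 3: B@(3,2) -> caps B=0 W=0
Move 4: W@(0,3) -> caps B=0 W=0
Move 5: B@(1,3) -> caps B=0 W=0
Move 6: W@(3,3) -> caps B=0 W=0
Move 7: B@(0,2) -> caps B=1 W=0
Move 8: W@(1,1) -> caps B=1 W=0
Move 9: B@(2,1) -> caps B=1 W=0
Move 10: W@(1,2) -> caps B=1 W=0
Move 11: B@(0,0) -> caps B=1 W=0

Answer: 1 0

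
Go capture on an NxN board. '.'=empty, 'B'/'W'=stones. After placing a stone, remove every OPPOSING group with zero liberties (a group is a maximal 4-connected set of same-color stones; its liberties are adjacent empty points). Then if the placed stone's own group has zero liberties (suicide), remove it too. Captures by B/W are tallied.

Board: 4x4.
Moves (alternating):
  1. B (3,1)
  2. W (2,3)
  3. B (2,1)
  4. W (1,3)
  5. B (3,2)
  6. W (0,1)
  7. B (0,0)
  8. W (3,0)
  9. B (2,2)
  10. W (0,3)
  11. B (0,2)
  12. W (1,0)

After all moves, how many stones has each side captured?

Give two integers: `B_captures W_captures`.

Answer: 0 1

Derivation:
Move 1: B@(3,1) -> caps B=0 W=0
Move 2: W@(2,3) -> caps B=0 W=0
Move 3: B@(2,1) -> caps B=0 W=0
Move 4: W@(1,3) -> caps B=0 W=0
Move 5: B@(3,2) -> caps B=0 W=0
Move 6: W@(0,1) -> caps B=0 W=0
Move 7: B@(0,0) -> caps B=0 W=0
Move 8: W@(3,0) -> caps B=0 W=0
Move 9: B@(2,2) -> caps B=0 W=0
Move 10: W@(0,3) -> caps B=0 W=0
Move 11: B@(0,2) -> caps B=0 W=0
Move 12: W@(1,0) -> caps B=0 W=1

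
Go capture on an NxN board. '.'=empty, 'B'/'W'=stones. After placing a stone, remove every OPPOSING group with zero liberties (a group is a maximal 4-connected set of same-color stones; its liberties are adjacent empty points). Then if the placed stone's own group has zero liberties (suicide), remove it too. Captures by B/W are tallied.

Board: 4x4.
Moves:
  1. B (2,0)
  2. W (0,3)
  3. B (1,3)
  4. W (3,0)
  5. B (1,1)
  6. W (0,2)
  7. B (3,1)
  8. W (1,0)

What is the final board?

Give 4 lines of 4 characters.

Answer: ..WW
WB.B
B...
.B..

Derivation:
Move 1: B@(2,0) -> caps B=0 W=0
Move 2: W@(0,3) -> caps B=0 W=0
Move 3: B@(1,3) -> caps B=0 W=0
Move 4: W@(3,0) -> caps B=0 W=0
Move 5: B@(1,1) -> caps B=0 W=0
Move 6: W@(0,2) -> caps B=0 W=0
Move 7: B@(3,1) -> caps B=1 W=0
Move 8: W@(1,0) -> caps B=1 W=0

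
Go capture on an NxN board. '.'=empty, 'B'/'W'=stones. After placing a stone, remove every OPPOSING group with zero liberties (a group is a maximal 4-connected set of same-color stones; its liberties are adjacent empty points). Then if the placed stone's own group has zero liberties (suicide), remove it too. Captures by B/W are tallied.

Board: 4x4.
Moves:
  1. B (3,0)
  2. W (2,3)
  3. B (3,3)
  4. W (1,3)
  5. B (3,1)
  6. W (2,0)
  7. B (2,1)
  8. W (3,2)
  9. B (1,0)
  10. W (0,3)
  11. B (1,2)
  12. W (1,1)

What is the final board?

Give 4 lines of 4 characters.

Answer: ...W
BWBW
.B.W
BBW.

Derivation:
Move 1: B@(3,0) -> caps B=0 W=0
Move 2: W@(2,3) -> caps B=0 W=0
Move 3: B@(3,3) -> caps B=0 W=0
Move 4: W@(1,3) -> caps B=0 W=0
Move 5: B@(3,1) -> caps B=0 W=0
Move 6: W@(2,0) -> caps B=0 W=0
Move 7: B@(2,1) -> caps B=0 W=0
Move 8: W@(3,2) -> caps B=0 W=1
Move 9: B@(1,0) -> caps B=1 W=1
Move 10: W@(0,3) -> caps B=1 W=1
Move 11: B@(1,2) -> caps B=1 W=1
Move 12: W@(1,1) -> caps B=1 W=1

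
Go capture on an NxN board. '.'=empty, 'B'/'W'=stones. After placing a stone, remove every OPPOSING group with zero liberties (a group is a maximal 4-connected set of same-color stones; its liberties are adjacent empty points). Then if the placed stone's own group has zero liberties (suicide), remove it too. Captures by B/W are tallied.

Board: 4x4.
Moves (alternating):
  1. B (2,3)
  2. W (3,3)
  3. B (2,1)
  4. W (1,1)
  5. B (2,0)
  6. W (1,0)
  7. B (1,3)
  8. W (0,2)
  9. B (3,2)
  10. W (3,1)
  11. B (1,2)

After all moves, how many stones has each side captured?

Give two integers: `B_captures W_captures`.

Answer: 1 0

Derivation:
Move 1: B@(2,3) -> caps B=0 W=0
Move 2: W@(3,3) -> caps B=0 W=0
Move 3: B@(2,1) -> caps B=0 W=0
Move 4: W@(1,1) -> caps B=0 W=0
Move 5: B@(2,0) -> caps B=0 W=0
Move 6: W@(1,0) -> caps B=0 W=0
Move 7: B@(1,3) -> caps B=0 W=0
Move 8: W@(0,2) -> caps B=0 W=0
Move 9: B@(3,2) -> caps B=1 W=0
Move 10: W@(3,1) -> caps B=1 W=0
Move 11: B@(1,2) -> caps B=1 W=0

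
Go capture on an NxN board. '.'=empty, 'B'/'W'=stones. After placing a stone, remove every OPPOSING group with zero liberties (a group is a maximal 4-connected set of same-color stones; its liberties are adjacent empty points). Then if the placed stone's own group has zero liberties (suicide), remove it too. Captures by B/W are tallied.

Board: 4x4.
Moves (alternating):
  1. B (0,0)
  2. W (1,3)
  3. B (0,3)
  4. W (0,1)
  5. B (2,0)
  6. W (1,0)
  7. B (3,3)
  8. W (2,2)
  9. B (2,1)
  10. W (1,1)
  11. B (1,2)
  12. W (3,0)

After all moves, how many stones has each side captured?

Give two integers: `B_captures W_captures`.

Move 1: B@(0,0) -> caps B=0 W=0
Move 2: W@(1,3) -> caps B=0 W=0
Move 3: B@(0,3) -> caps B=0 W=0
Move 4: W@(0,1) -> caps B=0 W=0
Move 5: B@(2,0) -> caps B=0 W=0
Move 6: W@(1,0) -> caps B=0 W=1
Move 7: B@(3,3) -> caps B=0 W=1
Move 8: W@(2,2) -> caps B=0 W=1
Move 9: B@(2,1) -> caps B=0 W=1
Move 10: W@(1,1) -> caps B=0 W=1
Move 11: B@(1,2) -> caps B=0 W=1
Move 12: W@(3,0) -> caps B=0 W=1

Answer: 0 1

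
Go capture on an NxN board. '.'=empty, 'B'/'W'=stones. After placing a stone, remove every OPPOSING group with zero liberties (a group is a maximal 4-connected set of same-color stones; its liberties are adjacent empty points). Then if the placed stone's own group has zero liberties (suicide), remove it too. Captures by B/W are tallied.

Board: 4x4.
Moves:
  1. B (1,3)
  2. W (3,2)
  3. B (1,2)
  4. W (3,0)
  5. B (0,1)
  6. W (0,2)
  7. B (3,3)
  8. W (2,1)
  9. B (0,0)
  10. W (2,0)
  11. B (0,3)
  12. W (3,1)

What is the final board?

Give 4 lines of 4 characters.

Answer: BB.B
..BB
WW..
WWWB

Derivation:
Move 1: B@(1,3) -> caps B=0 W=0
Move 2: W@(3,2) -> caps B=0 W=0
Move 3: B@(1,2) -> caps B=0 W=0
Move 4: W@(3,0) -> caps B=0 W=0
Move 5: B@(0,1) -> caps B=0 W=0
Move 6: W@(0,2) -> caps B=0 W=0
Move 7: B@(3,3) -> caps B=0 W=0
Move 8: W@(2,1) -> caps B=0 W=0
Move 9: B@(0,0) -> caps B=0 W=0
Move 10: W@(2,0) -> caps B=0 W=0
Move 11: B@(0,3) -> caps B=1 W=0
Move 12: W@(3,1) -> caps B=1 W=0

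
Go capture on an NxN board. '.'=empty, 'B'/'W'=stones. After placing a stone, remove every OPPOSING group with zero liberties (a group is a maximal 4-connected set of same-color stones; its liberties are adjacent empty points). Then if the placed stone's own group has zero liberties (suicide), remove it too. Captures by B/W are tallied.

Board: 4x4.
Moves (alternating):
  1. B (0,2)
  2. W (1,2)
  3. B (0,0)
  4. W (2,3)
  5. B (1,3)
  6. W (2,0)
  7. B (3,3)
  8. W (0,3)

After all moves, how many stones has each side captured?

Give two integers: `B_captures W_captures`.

Move 1: B@(0,2) -> caps B=0 W=0
Move 2: W@(1,2) -> caps B=0 W=0
Move 3: B@(0,0) -> caps B=0 W=0
Move 4: W@(2,3) -> caps B=0 W=0
Move 5: B@(1,3) -> caps B=0 W=0
Move 6: W@(2,0) -> caps B=0 W=0
Move 7: B@(3,3) -> caps B=0 W=0
Move 8: W@(0,3) -> caps B=0 W=1

Answer: 0 1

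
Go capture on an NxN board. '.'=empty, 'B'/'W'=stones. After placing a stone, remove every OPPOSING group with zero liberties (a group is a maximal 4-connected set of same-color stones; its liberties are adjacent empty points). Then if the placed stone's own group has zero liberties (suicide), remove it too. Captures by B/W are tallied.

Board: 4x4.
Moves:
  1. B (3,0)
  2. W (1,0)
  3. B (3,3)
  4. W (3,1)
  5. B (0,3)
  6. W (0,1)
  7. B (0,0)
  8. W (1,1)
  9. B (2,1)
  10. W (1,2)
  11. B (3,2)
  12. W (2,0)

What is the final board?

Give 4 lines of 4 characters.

Move 1: B@(3,0) -> caps B=0 W=0
Move 2: W@(1,0) -> caps B=0 W=0
Move 3: B@(3,3) -> caps B=0 W=0
Move 4: W@(3,1) -> caps B=0 W=0
Move 5: B@(0,3) -> caps B=0 W=0
Move 6: W@(0,1) -> caps B=0 W=0
Move 7: B@(0,0) -> caps B=0 W=0
Move 8: W@(1,1) -> caps B=0 W=0
Move 9: B@(2,1) -> caps B=0 W=0
Move 10: W@(1,2) -> caps B=0 W=0
Move 11: B@(3,2) -> caps B=1 W=0
Move 12: W@(2,0) -> caps B=1 W=0

Answer: .W.B
WWW.
WB..
B.BB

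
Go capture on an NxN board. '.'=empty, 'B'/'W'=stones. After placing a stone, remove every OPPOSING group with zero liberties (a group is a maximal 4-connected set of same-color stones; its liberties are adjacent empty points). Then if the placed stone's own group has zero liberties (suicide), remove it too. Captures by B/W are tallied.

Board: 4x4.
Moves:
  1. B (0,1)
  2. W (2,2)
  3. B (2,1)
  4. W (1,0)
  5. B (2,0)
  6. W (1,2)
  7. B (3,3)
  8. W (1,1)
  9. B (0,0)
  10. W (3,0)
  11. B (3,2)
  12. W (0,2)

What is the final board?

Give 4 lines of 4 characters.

Move 1: B@(0,1) -> caps B=0 W=0
Move 2: W@(2,2) -> caps B=0 W=0
Move 3: B@(2,1) -> caps B=0 W=0
Move 4: W@(1,0) -> caps B=0 W=0
Move 5: B@(2,0) -> caps B=0 W=0
Move 6: W@(1,2) -> caps B=0 W=0
Move 7: B@(3,3) -> caps B=0 W=0
Move 8: W@(1,1) -> caps B=0 W=0
Move 9: B@(0,0) -> caps B=0 W=0
Move 10: W@(3,0) -> caps B=0 W=0
Move 11: B@(3,2) -> caps B=0 W=0
Move 12: W@(0,2) -> caps B=0 W=2

Answer: ..W.
WWW.
BBW.
W.BB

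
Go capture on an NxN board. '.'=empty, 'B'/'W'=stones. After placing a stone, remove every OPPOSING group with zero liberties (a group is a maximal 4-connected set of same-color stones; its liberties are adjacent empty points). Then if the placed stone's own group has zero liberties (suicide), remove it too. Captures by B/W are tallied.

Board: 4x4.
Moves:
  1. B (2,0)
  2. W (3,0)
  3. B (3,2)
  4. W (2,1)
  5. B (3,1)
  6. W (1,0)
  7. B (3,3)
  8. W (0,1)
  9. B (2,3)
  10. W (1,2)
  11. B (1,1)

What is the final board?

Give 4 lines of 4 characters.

Answer: .W..
W.W.
BW.B
.BBB

Derivation:
Move 1: B@(2,0) -> caps B=0 W=0
Move 2: W@(3,0) -> caps B=0 W=0
Move 3: B@(3,2) -> caps B=0 W=0
Move 4: W@(2,1) -> caps B=0 W=0
Move 5: B@(3,1) -> caps B=1 W=0
Move 6: W@(1,0) -> caps B=1 W=0
Move 7: B@(3,3) -> caps B=1 W=0
Move 8: W@(0,1) -> caps B=1 W=0
Move 9: B@(2,3) -> caps B=1 W=0
Move 10: W@(1,2) -> caps B=1 W=0
Move 11: B@(1,1) -> caps B=1 W=0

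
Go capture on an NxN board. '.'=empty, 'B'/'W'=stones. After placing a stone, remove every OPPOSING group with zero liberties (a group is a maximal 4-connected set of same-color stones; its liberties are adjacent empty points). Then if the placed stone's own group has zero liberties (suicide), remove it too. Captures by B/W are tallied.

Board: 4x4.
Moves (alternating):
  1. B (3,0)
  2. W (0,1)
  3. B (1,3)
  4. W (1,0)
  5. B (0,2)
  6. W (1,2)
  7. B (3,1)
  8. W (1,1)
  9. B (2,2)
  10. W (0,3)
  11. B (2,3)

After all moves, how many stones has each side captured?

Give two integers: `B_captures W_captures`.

Answer: 0 1

Derivation:
Move 1: B@(3,0) -> caps B=0 W=0
Move 2: W@(0,1) -> caps B=0 W=0
Move 3: B@(1,3) -> caps B=0 W=0
Move 4: W@(1,0) -> caps B=0 W=0
Move 5: B@(0,2) -> caps B=0 W=0
Move 6: W@(1,2) -> caps B=0 W=0
Move 7: B@(3,1) -> caps B=0 W=0
Move 8: W@(1,1) -> caps B=0 W=0
Move 9: B@(2,2) -> caps B=0 W=0
Move 10: W@(0,3) -> caps B=0 W=1
Move 11: B@(2,3) -> caps B=0 W=1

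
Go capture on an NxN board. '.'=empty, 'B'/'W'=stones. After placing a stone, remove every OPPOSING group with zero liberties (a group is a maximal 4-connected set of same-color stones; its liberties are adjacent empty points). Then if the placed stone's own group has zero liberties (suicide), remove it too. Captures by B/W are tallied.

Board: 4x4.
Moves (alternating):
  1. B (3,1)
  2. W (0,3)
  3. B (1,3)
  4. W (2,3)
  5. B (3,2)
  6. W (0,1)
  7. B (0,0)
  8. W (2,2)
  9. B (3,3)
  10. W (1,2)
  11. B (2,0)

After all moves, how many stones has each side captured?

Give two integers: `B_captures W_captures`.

Move 1: B@(3,1) -> caps B=0 W=0
Move 2: W@(0,3) -> caps B=0 W=0
Move 3: B@(1,3) -> caps B=0 W=0
Move 4: W@(2,3) -> caps B=0 W=0
Move 5: B@(3,2) -> caps B=0 W=0
Move 6: W@(0,1) -> caps B=0 W=0
Move 7: B@(0,0) -> caps B=0 W=0
Move 8: W@(2,2) -> caps B=0 W=0
Move 9: B@(3,3) -> caps B=0 W=0
Move 10: W@(1,2) -> caps B=0 W=1
Move 11: B@(2,0) -> caps B=0 W=1

Answer: 0 1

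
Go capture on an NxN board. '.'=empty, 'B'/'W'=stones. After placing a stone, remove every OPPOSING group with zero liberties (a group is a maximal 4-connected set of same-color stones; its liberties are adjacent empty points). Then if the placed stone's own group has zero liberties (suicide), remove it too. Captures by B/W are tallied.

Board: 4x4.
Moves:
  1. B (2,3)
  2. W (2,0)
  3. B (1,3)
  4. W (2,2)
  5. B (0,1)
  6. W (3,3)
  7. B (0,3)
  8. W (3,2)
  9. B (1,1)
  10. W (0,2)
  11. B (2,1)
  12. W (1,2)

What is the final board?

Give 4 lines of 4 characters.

Answer: .BW.
.BW.
WBW.
..WW

Derivation:
Move 1: B@(2,3) -> caps B=0 W=0
Move 2: W@(2,0) -> caps B=0 W=0
Move 3: B@(1,3) -> caps B=0 W=0
Move 4: W@(2,2) -> caps B=0 W=0
Move 5: B@(0,1) -> caps B=0 W=0
Move 6: W@(3,3) -> caps B=0 W=0
Move 7: B@(0,3) -> caps B=0 W=0
Move 8: W@(3,2) -> caps B=0 W=0
Move 9: B@(1,1) -> caps B=0 W=0
Move 10: W@(0,2) -> caps B=0 W=0
Move 11: B@(2,1) -> caps B=0 W=0
Move 12: W@(1,2) -> caps B=0 W=3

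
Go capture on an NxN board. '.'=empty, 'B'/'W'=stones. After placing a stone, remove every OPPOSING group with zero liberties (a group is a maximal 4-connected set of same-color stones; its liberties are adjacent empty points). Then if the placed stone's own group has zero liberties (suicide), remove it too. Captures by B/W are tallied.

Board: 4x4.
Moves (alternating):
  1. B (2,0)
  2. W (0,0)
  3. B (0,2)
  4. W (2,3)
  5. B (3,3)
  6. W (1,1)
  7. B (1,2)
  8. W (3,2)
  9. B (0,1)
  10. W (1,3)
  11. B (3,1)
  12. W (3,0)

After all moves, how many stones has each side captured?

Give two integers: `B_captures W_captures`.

Answer: 0 1

Derivation:
Move 1: B@(2,0) -> caps B=0 W=0
Move 2: W@(0,0) -> caps B=0 W=0
Move 3: B@(0,2) -> caps B=0 W=0
Move 4: W@(2,3) -> caps B=0 W=0
Move 5: B@(3,3) -> caps B=0 W=0
Move 6: W@(1,1) -> caps B=0 W=0
Move 7: B@(1,2) -> caps B=0 W=0
Move 8: W@(3,2) -> caps B=0 W=1
Move 9: B@(0,1) -> caps B=0 W=1
Move 10: W@(1,3) -> caps B=0 W=1
Move 11: B@(3,1) -> caps B=0 W=1
Move 12: W@(3,0) -> caps B=0 W=1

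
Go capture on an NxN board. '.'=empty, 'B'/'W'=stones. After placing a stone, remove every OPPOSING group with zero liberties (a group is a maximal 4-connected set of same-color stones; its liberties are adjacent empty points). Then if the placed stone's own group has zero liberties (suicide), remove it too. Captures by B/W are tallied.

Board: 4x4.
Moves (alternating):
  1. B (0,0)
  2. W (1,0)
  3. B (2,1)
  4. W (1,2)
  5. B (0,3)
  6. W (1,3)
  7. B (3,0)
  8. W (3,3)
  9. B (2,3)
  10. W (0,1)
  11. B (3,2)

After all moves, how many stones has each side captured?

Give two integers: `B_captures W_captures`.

Answer: 1 1

Derivation:
Move 1: B@(0,0) -> caps B=0 W=0
Move 2: W@(1,0) -> caps B=0 W=0
Move 3: B@(2,1) -> caps B=0 W=0
Move 4: W@(1,2) -> caps B=0 W=0
Move 5: B@(0,3) -> caps B=0 W=0
Move 6: W@(1,3) -> caps B=0 W=0
Move 7: B@(3,0) -> caps B=0 W=0
Move 8: W@(3,3) -> caps B=0 W=0
Move 9: B@(2,3) -> caps B=0 W=0
Move 10: W@(0,1) -> caps B=0 W=1
Move 11: B@(3,2) -> caps B=1 W=1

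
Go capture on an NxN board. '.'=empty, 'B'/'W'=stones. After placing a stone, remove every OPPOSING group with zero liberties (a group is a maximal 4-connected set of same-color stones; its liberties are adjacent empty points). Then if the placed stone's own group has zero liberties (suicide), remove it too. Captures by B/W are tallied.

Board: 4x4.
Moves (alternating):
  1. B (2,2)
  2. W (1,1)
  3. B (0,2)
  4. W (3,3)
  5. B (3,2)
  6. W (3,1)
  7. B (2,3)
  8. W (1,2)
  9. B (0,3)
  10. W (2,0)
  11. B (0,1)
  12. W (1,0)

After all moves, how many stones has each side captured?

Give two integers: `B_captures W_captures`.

Move 1: B@(2,2) -> caps B=0 W=0
Move 2: W@(1,1) -> caps B=0 W=0
Move 3: B@(0,2) -> caps B=0 W=0
Move 4: W@(3,3) -> caps B=0 W=0
Move 5: B@(3,2) -> caps B=0 W=0
Move 6: W@(3,1) -> caps B=0 W=0
Move 7: B@(2,3) -> caps B=1 W=0
Move 8: W@(1,2) -> caps B=1 W=0
Move 9: B@(0,3) -> caps B=1 W=0
Move 10: W@(2,0) -> caps B=1 W=0
Move 11: B@(0,1) -> caps B=1 W=0
Move 12: W@(1,0) -> caps B=1 W=0

Answer: 1 0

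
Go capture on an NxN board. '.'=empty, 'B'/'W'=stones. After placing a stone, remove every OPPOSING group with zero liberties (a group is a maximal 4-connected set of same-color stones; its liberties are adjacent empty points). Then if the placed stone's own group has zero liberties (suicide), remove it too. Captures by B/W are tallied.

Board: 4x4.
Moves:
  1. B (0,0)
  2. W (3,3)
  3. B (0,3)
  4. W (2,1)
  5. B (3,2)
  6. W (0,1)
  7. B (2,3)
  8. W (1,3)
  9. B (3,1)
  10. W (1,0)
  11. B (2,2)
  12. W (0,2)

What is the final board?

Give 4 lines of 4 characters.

Answer: .WW.
W..W
.WBB
.BB.

Derivation:
Move 1: B@(0,0) -> caps B=0 W=0
Move 2: W@(3,3) -> caps B=0 W=0
Move 3: B@(0,3) -> caps B=0 W=0
Move 4: W@(2,1) -> caps B=0 W=0
Move 5: B@(3,2) -> caps B=0 W=0
Move 6: W@(0,1) -> caps B=0 W=0
Move 7: B@(2,3) -> caps B=1 W=0
Move 8: W@(1,3) -> caps B=1 W=0
Move 9: B@(3,1) -> caps B=1 W=0
Move 10: W@(1,0) -> caps B=1 W=1
Move 11: B@(2,2) -> caps B=1 W=1
Move 12: W@(0,2) -> caps B=1 W=2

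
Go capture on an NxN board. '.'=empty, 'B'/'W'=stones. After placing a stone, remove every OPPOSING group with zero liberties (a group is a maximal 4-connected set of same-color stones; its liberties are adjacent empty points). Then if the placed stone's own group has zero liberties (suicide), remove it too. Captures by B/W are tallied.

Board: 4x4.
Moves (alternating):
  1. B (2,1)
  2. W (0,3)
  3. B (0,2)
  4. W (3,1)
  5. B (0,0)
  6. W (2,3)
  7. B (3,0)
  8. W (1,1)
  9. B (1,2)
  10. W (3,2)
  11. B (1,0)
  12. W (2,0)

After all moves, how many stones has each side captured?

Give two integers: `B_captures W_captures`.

Answer: 0 1

Derivation:
Move 1: B@(2,1) -> caps B=0 W=0
Move 2: W@(0,3) -> caps B=0 W=0
Move 3: B@(0,2) -> caps B=0 W=0
Move 4: W@(3,1) -> caps B=0 W=0
Move 5: B@(0,0) -> caps B=0 W=0
Move 6: W@(2,3) -> caps B=0 W=0
Move 7: B@(3,0) -> caps B=0 W=0
Move 8: W@(1,1) -> caps B=0 W=0
Move 9: B@(1,2) -> caps B=0 W=0
Move 10: W@(3,2) -> caps B=0 W=0
Move 11: B@(1,0) -> caps B=0 W=0
Move 12: W@(2,0) -> caps B=0 W=1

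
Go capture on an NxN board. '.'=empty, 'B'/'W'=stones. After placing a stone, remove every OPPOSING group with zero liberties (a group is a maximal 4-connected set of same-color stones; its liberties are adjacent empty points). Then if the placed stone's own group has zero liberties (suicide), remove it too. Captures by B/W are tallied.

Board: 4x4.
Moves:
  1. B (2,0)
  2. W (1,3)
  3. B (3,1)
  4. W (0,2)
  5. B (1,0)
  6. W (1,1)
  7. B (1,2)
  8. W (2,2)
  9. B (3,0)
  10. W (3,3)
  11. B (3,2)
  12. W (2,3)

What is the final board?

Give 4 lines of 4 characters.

Move 1: B@(2,0) -> caps B=0 W=0
Move 2: W@(1,3) -> caps B=0 W=0
Move 3: B@(3,1) -> caps B=0 W=0
Move 4: W@(0,2) -> caps B=0 W=0
Move 5: B@(1,0) -> caps B=0 W=0
Move 6: W@(1,1) -> caps B=0 W=0
Move 7: B@(1,2) -> caps B=0 W=0
Move 8: W@(2,2) -> caps B=0 W=1
Move 9: B@(3,0) -> caps B=0 W=1
Move 10: W@(3,3) -> caps B=0 W=1
Move 11: B@(3,2) -> caps B=0 W=1
Move 12: W@(2,3) -> caps B=0 W=1

Answer: ..W.
BW.W
B.WW
BBBW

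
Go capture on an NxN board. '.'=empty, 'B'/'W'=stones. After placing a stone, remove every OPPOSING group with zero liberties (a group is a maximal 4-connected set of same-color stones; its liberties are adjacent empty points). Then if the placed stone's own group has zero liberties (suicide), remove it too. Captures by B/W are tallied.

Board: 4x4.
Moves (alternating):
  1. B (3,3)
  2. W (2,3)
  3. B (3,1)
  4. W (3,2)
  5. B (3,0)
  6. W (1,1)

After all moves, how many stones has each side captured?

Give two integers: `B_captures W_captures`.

Answer: 0 1

Derivation:
Move 1: B@(3,3) -> caps B=0 W=0
Move 2: W@(2,3) -> caps B=0 W=0
Move 3: B@(3,1) -> caps B=0 W=0
Move 4: W@(3,2) -> caps B=0 W=1
Move 5: B@(3,0) -> caps B=0 W=1
Move 6: W@(1,1) -> caps B=0 W=1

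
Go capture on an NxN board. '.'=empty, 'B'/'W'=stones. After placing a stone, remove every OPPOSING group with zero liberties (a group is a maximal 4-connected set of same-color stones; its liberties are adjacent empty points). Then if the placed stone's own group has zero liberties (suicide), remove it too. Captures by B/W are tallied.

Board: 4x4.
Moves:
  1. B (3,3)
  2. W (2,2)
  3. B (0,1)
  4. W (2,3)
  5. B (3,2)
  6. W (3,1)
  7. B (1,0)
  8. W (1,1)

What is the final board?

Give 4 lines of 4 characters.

Answer: .B..
BW..
..WW
.W..

Derivation:
Move 1: B@(3,3) -> caps B=0 W=0
Move 2: W@(2,2) -> caps B=0 W=0
Move 3: B@(0,1) -> caps B=0 W=0
Move 4: W@(2,3) -> caps B=0 W=0
Move 5: B@(3,2) -> caps B=0 W=0
Move 6: W@(3,1) -> caps B=0 W=2
Move 7: B@(1,0) -> caps B=0 W=2
Move 8: W@(1,1) -> caps B=0 W=2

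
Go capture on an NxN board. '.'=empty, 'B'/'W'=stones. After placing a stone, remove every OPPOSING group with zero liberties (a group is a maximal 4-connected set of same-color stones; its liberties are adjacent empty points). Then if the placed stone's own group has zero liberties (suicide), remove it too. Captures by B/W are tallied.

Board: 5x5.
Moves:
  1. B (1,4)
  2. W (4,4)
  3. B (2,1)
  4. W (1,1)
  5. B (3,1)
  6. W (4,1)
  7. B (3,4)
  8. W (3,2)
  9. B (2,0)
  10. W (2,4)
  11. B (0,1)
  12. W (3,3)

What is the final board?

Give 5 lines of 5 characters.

Move 1: B@(1,4) -> caps B=0 W=0
Move 2: W@(4,4) -> caps B=0 W=0
Move 3: B@(2,1) -> caps B=0 W=0
Move 4: W@(1,1) -> caps B=0 W=0
Move 5: B@(3,1) -> caps B=0 W=0
Move 6: W@(4,1) -> caps B=0 W=0
Move 7: B@(3,4) -> caps B=0 W=0
Move 8: W@(3,2) -> caps B=0 W=0
Move 9: B@(2,0) -> caps B=0 W=0
Move 10: W@(2,4) -> caps B=0 W=0
Move 11: B@(0,1) -> caps B=0 W=0
Move 12: W@(3,3) -> caps B=0 W=1

Answer: .B...
.W..B
BB..W
.BWW.
.W..W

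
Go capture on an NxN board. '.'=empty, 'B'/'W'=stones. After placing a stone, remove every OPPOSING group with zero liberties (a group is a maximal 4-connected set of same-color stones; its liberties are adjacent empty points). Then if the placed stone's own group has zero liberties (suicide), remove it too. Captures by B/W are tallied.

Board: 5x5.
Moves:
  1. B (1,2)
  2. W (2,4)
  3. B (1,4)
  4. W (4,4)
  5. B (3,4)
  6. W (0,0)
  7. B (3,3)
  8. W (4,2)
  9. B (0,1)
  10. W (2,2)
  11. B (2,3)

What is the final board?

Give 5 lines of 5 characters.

Answer: WB...
..B.B
..WB.
...BB
..W.W

Derivation:
Move 1: B@(1,2) -> caps B=0 W=0
Move 2: W@(2,4) -> caps B=0 W=0
Move 3: B@(1,4) -> caps B=0 W=0
Move 4: W@(4,4) -> caps B=0 W=0
Move 5: B@(3,4) -> caps B=0 W=0
Move 6: W@(0,0) -> caps B=0 W=0
Move 7: B@(3,3) -> caps B=0 W=0
Move 8: W@(4,2) -> caps B=0 W=0
Move 9: B@(0,1) -> caps B=0 W=0
Move 10: W@(2,2) -> caps B=0 W=0
Move 11: B@(2,3) -> caps B=1 W=0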